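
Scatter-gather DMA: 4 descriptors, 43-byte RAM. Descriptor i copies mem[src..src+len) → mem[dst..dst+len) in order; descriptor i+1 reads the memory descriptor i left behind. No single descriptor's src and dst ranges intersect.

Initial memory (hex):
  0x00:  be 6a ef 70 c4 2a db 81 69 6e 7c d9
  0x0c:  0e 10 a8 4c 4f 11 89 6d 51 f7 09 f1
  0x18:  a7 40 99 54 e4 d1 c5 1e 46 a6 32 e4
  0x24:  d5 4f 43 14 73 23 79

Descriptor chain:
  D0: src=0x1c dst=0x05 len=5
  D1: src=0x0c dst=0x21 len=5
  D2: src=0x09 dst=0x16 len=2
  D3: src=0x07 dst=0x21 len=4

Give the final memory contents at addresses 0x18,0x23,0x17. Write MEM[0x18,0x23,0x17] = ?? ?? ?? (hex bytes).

D0: mem[0x05..0x09] <- [e4 d1 c5 1e 46]
D1: mem[0x21..0x25] <- [0e 10 a8 4c 4f]
D2: mem[0x16..0x17] <- [46 7c]
D3: mem[0x21..0x24] <- [c5 1e 46 7c]
query mem[0x18]=0xa7, mem[0x23]=0x46, mem[0x17]=0x7c

MEM[0x18,0x23,0x17] = a7 46 7c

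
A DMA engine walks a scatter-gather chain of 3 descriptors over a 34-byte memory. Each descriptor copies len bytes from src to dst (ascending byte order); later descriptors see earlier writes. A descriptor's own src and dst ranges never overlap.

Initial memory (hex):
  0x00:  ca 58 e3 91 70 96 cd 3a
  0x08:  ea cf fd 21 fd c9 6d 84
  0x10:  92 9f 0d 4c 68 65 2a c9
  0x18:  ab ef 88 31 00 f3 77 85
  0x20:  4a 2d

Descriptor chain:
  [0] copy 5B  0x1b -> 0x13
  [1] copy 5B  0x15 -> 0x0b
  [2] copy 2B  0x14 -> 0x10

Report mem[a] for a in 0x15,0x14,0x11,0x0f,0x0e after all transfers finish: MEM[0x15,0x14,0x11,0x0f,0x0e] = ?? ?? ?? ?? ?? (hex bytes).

D0: mem[0x13..0x17] <- [31 00 f3 77 85]
D1: mem[0x0b..0x0f] <- [f3 77 85 ab ef]
D2: mem[0x10..0x11] <- [00 f3]
query mem[0x15]=0xf3, mem[0x14]=0x00, mem[0x11]=0xf3, mem[0x0f]=0xef, mem[0x0e]=0xab

MEM[0x15,0x14,0x11,0x0f,0x0e] = f3 00 f3 ef ab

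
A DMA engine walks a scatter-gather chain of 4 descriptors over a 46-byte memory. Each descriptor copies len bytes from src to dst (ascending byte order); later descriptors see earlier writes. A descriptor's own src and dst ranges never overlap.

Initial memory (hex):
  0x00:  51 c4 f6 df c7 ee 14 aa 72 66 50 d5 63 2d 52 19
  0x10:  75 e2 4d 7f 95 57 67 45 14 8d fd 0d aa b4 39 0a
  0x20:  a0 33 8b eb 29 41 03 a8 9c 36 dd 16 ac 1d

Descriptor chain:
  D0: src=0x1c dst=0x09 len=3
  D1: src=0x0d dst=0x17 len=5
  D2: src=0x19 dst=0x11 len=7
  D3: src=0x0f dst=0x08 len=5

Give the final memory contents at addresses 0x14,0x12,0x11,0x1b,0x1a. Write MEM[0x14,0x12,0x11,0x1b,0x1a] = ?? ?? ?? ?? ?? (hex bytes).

MEM[0x14,0x12,0x11,0x1b,0x1a] = aa 75 19 e2 75

[0] 0x1c->0x09 len=3 : aa b4 39
[1] 0x0d->0x17 len=5 : 2d 52 19 75 e2
[2] 0x19->0x11 len=7 : 19 75 e2 aa b4 39 0a
[3] 0x0f->0x08 len=5 : 19 75 19 75 e2
query mem[0x14]=0xaa, mem[0x12]=0x75, mem[0x11]=0x19, mem[0x1b]=0xe2, mem[0x1a]=0x75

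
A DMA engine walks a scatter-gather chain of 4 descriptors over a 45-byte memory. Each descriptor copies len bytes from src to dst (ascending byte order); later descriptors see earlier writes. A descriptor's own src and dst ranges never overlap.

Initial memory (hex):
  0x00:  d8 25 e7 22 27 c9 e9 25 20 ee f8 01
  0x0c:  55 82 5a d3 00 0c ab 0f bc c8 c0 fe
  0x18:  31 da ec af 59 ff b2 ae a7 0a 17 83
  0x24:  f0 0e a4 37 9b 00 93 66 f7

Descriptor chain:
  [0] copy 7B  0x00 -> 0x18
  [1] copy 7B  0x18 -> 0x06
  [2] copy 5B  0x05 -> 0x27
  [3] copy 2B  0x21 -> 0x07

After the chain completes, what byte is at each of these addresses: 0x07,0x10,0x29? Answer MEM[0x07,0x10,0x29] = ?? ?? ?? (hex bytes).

#0 dst[0x18+7] := {0xd8,0x25,0xe7,0x22,0x27,0xc9,0xe9}
#1 dst[0x06+7] := {0xd8,0x25,0xe7,0x22,0x27,0xc9,0xe9}
#2 dst[0x27+5] := {0xc9,0xd8,0x25,0xe7,0x22}
#3 dst[0x07+2] := {0x0a,0x17}
query mem[0x07]=0x0a, mem[0x10]=0x00, mem[0x29]=0x25

MEM[0x07,0x10,0x29] = 0a 00 25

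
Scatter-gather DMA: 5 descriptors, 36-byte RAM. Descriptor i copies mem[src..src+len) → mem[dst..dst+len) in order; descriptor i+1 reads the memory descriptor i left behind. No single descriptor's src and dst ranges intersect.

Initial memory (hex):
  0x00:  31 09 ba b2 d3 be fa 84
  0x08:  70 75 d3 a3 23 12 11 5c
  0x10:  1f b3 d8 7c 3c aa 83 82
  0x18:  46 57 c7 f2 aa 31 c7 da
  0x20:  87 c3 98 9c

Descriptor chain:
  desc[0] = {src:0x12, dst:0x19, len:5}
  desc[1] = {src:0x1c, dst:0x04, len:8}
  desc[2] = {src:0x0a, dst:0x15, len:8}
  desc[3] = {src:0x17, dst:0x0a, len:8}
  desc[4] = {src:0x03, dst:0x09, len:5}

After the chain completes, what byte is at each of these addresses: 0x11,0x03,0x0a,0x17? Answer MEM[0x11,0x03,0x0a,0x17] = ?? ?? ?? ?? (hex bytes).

D0: mem[0x19..0x1d] <- [d8 7c 3c aa 83]
D1: mem[0x04..0x0b] <- [aa 83 c7 da 87 c3 98 9c]
D2: mem[0x15..0x1c] <- [98 9c 23 12 11 5c 1f b3]
D3: mem[0x0a..0x11] <- [23 12 11 5c 1f b3 83 c7]
D4: mem[0x09..0x0d] <- [b2 aa 83 c7 da]
query mem[0x11]=0xc7, mem[0x03]=0xb2, mem[0x0a]=0xaa, mem[0x17]=0x23

MEM[0x11,0x03,0x0a,0x17] = c7 b2 aa 23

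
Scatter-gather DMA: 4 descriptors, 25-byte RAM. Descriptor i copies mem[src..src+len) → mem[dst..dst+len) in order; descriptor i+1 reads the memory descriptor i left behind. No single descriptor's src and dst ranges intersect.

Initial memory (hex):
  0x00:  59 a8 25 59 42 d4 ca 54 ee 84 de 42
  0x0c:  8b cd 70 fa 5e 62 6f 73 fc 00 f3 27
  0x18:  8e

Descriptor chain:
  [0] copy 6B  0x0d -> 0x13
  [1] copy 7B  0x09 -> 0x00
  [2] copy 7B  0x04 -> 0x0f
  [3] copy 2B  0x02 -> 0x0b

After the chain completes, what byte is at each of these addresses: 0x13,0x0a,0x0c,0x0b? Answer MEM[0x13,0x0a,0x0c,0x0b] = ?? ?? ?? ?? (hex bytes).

MEM[0x13,0x0a,0x0c,0x0b] = ee de 8b 42

[0] 0x0d->0x13 len=6 : cd 70 fa 5e 62 6f
[1] 0x09->0x00 len=7 : 84 de 42 8b cd 70 fa
[2] 0x04->0x0f len=7 : cd 70 fa 54 ee 84 de
[3] 0x02->0x0b len=2 : 42 8b
query mem[0x13]=0xee, mem[0x0a]=0xde, mem[0x0c]=0x8b, mem[0x0b]=0x42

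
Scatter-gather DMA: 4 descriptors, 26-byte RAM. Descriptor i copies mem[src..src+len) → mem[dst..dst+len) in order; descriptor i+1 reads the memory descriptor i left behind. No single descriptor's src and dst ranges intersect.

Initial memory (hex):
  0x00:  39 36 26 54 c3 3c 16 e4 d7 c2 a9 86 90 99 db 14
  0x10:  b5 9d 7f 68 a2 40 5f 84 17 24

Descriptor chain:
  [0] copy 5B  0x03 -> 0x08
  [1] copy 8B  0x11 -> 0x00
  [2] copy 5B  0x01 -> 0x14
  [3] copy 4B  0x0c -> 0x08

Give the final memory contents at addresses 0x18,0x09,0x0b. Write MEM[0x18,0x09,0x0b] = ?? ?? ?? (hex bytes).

MEM[0x18,0x09,0x0b] = 5f 99 14

D0: mem[0x08..0x0c] <- [54 c3 3c 16 e4]
D1: mem[0x00..0x07] <- [9d 7f 68 a2 40 5f 84 17]
D2: mem[0x14..0x18] <- [7f 68 a2 40 5f]
D3: mem[0x08..0x0b] <- [e4 99 db 14]
query mem[0x18]=0x5f, mem[0x09]=0x99, mem[0x0b]=0x14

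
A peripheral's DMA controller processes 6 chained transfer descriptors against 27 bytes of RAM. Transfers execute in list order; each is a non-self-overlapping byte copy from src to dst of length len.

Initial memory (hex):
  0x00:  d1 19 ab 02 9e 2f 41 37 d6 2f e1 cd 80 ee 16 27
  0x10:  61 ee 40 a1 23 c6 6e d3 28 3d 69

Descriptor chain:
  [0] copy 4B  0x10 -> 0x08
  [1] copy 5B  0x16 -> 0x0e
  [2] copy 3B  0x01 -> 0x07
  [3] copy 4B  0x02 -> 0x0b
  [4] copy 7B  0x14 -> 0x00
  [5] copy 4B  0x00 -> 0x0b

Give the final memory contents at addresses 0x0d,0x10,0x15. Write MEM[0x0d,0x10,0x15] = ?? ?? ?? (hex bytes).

MEM[0x0d,0x10,0x15] = 6e 28 c6

[0] 0x10->0x08 len=4 : 61 ee 40 a1
[1] 0x16->0x0e len=5 : 6e d3 28 3d 69
[2] 0x01->0x07 len=3 : 19 ab 02
[3] 0x02->0x0b len=4 : ab 02 9e 2f
[4] 0x14->0x00 len=7 : 23 c6 6e d3 28 3d 69
[5] 0x00->0x0b len=4 : 23 c6 6e d3
query mem[0x0d]=0x6e, mem[0x10]=0x28, mem[0x15]=0xc6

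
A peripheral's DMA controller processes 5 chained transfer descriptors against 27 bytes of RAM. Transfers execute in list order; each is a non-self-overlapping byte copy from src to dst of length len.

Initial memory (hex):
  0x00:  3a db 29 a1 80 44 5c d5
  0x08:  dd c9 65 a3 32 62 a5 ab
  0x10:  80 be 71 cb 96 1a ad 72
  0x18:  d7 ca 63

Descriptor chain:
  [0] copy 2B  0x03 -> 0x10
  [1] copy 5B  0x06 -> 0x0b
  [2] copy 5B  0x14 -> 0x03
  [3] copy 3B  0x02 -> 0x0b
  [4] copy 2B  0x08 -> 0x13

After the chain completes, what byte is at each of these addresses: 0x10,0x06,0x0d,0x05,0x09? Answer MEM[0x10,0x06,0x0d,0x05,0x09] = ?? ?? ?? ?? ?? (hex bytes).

MEM[0x10,0x06,0x0d,0x05,0x09] = a1 72 1a ad c9

#0 dst[0x10+2] := {0xa1,0x80}
#1 dst[0x0b+5] := {0x5c,0xd5,0xdd,0xc9,0x65}
#2 dst[0x03+5] := {0x96,0x1a,0xad,0x72,0xd7}
#3 dst[0x0b+3] := {0x29,0x96,0x1a}
#4 dst[0x13+2] := {0xdd,0xc9}
query mem[0x10]=0xa1, mem[0x06]=0x72, mem[0x0d]=0x1a, mem[0x05]=0xad, mem[0x09]=0xc9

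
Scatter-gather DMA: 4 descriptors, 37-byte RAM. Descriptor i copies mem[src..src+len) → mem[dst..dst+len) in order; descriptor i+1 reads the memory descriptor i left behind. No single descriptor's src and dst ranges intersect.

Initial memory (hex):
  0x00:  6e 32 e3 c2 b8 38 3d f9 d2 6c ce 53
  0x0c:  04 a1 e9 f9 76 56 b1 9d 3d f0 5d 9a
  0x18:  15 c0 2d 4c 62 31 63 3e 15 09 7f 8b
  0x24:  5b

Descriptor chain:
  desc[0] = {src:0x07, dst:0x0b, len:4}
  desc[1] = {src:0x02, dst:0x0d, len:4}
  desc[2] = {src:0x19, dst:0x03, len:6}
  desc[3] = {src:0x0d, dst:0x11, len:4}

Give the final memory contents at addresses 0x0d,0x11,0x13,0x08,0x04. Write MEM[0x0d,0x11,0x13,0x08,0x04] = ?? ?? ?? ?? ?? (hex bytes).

MEM[0x0d,0x11,0x13,0x08,0x04] = e3 e3 b8 63 2d

[0] 0x07->0x0b len=4 : f9 d2 6c ce
[1] 0x02->0x0d len=4 : e3 c2 b8 38
[2] 0x19->0x03 len=6 : c0 2d 4c 62 31 63
[3] 0x0d->0x11 len=4 : e3 c2 b8 38
query mem[0x0d]=0xe3, mem[0x11]=0xe3, mem[0x13]=0xb8, mem[0x08]=0x63, mem[0x04]=0x2d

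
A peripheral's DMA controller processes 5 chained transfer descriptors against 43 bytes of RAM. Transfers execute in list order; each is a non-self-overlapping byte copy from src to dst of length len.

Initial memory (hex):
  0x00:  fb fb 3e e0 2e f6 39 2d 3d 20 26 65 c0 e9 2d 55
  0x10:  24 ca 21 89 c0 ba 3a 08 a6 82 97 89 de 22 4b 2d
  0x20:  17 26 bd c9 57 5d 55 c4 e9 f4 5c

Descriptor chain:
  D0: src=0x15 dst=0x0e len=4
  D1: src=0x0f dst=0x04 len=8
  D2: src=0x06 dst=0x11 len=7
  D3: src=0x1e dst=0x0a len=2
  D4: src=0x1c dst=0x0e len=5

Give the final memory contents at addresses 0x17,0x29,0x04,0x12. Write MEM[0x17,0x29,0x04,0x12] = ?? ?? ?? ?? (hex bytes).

MEM[0x17,0x29,0x04,0x12] = c0 f4 3a 17

  after D0: wrote 4B at 0x0e = ba3a08a6
  after D1: wrote 8B at 0x04 = 3a08a62189c0ba3a
  after D2: wrote 7B at 0x11 = a62189c0ba3ac0
  after D3: wrote 2B at 0x0a = 4b2d
  after D4: wrote 5B at 0x0e = de224b2d17
query mem[0x17]=0xc0, mem[0x29]=0xf4, mem[0x04]=0x3a, mem[0x12]=0x17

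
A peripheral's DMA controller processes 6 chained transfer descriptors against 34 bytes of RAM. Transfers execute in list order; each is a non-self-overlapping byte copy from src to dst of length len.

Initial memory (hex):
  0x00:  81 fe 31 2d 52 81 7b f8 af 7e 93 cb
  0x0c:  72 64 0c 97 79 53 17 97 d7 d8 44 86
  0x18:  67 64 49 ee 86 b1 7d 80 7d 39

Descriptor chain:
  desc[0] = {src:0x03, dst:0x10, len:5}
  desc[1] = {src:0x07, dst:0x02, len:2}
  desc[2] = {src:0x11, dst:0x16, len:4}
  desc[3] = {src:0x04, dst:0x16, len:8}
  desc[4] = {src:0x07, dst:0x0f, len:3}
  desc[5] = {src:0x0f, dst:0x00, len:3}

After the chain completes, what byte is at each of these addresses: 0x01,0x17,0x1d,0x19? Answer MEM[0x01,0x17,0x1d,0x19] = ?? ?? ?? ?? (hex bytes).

MEM[0x01,0x17,0x1d,0x19] = af 81 cb f8

  after D0: wrote 5B at 0x10 = 2d52817bf8
  after D1: wrote 2B at 0x02 = f8af
  after D2: wrote 4B at 0x16 = 52817bf8
  after D3: wrote 8B at 0x16 = 52817bf8af7e93cb
  after D4: wrote 3B at 0x0f = f8af7e
  after D5: wrote 3B at 0x00 = f8af7e
query mem[0x01]=0xaf, mem[0x17]=0x81, mem[0x1d]=0xcb, mem[0x19]=0xf8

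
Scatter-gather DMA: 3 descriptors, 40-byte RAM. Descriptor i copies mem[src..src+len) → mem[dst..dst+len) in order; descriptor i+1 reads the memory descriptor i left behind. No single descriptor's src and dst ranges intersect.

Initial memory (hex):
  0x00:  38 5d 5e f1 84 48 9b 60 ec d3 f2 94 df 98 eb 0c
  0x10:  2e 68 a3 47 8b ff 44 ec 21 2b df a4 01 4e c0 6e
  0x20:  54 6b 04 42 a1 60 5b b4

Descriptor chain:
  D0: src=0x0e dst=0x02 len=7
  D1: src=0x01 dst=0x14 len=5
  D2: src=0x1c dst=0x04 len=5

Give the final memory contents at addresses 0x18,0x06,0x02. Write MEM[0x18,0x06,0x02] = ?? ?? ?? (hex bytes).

MEM[0x18,0x06,0x02] = 68 c0 eb

#0 dst[0x02+7] := {0xeb,0x0c,0x2e,0x68,0xa3,0x47,0x8b}
#1 dst[0x14+5] := {0x5d,0xeb,0x0c,0x2e,0x68}
#2 dst[0x04+5] := {0x01,0x4e,0xc0,0x6e,0x54}
query mem[0x18]=0x68, mem[0x06]=0xc0, mem[0x02]=0xeb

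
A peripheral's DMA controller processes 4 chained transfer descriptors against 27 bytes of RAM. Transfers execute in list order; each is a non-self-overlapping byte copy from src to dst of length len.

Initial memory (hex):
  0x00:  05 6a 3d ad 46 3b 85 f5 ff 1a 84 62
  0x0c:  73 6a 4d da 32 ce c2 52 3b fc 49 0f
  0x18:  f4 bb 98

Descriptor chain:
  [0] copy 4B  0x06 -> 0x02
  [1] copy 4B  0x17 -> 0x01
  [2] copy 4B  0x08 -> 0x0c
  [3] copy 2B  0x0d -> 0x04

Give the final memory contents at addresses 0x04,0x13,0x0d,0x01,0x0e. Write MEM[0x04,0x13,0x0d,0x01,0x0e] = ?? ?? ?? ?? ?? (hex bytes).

MEM[0x04,0x13,0x0d,0x01,0x0e] = 1a 52 1a 0f 84

D0: mem[0x02..0x05] <- [85 f5 ff 1a]
D1: mem[0x01..0x04] <- [0f f4 bb 98]
D2: mem[0x0c..0x0f] <- [ff 1a 84 62]
D3: mem[0x04..0x05] <- [1a 84]
query mem[0x04]=0x1a, mem[0x13]=0x52, mem[0x0d]=0x1a, mem[0x01]=0x0f, mem[0x0e]=0x84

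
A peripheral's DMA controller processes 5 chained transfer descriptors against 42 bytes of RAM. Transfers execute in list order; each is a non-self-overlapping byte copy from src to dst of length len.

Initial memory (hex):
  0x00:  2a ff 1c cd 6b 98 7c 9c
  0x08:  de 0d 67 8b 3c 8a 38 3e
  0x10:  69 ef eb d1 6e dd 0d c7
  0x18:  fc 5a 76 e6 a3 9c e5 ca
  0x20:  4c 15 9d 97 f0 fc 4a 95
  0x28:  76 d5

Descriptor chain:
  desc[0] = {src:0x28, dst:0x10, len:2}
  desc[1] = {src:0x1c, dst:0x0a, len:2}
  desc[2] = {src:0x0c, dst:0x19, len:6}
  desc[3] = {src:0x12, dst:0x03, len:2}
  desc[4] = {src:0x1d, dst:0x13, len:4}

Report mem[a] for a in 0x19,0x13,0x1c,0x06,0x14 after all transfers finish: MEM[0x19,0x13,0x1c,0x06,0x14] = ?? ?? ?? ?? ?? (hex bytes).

MEM[0x19,0x13,0x1c,0x06,0x14] = 3c 76 3e 7c d5

  after D0: wrote 2B at 0x10 = 76d5
  after D1: wrote 2B at 0x0a = a39c
  after D2: wrote 6B at 0x19 = 3c8a383e76d5
  after D3: wrote 2B at 0x03 = ebd1
  after D4: wrote 4B at 0x13 = 76d5ca4c
query mem[0x19]=0x3c, mem[0x13]=0x76, mem[0x1c]=0x3e, mem[0x06]=0x7c, mem[0x14]=0xd5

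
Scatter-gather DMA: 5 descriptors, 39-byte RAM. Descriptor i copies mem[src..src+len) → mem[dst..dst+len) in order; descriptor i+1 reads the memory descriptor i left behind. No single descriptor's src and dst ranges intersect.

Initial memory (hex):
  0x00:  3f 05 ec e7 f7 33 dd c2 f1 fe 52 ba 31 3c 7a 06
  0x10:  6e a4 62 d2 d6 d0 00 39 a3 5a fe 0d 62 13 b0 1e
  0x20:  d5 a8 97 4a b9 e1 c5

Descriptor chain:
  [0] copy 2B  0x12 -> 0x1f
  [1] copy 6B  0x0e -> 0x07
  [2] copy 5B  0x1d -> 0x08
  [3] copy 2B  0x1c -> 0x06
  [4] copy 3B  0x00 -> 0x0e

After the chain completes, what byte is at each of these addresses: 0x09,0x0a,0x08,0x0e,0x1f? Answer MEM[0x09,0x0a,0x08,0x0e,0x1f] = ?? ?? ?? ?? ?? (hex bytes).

MEM[0x09,0x0a,0x08,0x0e,0x1f] = b0 62 13 3f 62

[0] 0x12->0x1f len=2 : 62 d2
[1] 0x0e->0x07 len=6 : 7a 06 6e a4 62 d2
[2] 0x1d->0x08 len=5 : 13 b0 62 d2 a8
[3] 0x1c->0x06 len=2 : 62 13
[4] 0x00->0x0e len=3 : 3f 05 ec
query mem[0x09]=0xb0, mem[0x0a]=0x62, mem[0x08]=0x13, mem[0x0e]=0x3f, mem[0x1f]=0x62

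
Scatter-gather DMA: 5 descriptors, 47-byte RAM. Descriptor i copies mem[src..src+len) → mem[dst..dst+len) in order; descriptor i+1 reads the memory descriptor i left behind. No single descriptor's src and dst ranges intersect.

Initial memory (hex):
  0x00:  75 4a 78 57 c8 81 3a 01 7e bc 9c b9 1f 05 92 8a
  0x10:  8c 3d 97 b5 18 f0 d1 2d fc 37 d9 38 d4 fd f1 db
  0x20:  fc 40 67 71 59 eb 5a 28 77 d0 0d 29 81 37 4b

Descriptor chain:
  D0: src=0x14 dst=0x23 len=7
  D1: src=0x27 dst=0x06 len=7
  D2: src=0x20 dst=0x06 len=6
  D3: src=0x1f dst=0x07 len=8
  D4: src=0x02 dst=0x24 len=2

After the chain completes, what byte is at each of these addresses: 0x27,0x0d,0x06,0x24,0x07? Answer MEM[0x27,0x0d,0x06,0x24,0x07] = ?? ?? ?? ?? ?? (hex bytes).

[0] 0x14->0x23 len=7 : 18 f0 d1 2d fc 37 d9
[1] 0x27->0x06 len=7 : fc 37 d9 0d 29 81 37
[2] 0x20->0x06 len=6 : fc 40 67 18 f0 d1
[3] 0x1f->0x07 len=8 : db fc 40 67 18 f0 d1 2d
[4] 0x02->0x24 len=2 : 78 57
query mem[0x27]=0xfc, mem[0x0d]=0xd1, mem[0x06]=0xfc, mem[0x24]=0x78, mem[0x07]=0xdb

MEM[0x27,0x0d,0x06,0x24,0x07] = fc d1 fc 78 db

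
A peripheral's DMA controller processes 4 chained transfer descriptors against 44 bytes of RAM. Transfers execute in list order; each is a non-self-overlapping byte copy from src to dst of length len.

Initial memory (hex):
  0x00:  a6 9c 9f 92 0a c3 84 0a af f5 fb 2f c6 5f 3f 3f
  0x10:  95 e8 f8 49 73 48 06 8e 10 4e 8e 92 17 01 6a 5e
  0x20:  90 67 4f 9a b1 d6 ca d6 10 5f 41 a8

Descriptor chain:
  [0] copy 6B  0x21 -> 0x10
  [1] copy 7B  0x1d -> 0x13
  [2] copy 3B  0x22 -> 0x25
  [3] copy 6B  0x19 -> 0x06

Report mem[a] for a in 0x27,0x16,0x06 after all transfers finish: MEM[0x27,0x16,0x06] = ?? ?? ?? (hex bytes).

MEM[0x27,0x16,0x06] = b1 90 9a

  after D0: wrote 6B at 0x10 = 674f9ab1d6ca
  after D1: wrote 7B at 0x13 = 016a5e90674f9a
  after D2: wrote 3B at 0x25 = 4f9ab1
  after D3: wrote 6B at 0x06 = 9a8e9217016a
query mem[0x27]=0xb1, mem[0x16]=0x90, mem[0x06]=0x9a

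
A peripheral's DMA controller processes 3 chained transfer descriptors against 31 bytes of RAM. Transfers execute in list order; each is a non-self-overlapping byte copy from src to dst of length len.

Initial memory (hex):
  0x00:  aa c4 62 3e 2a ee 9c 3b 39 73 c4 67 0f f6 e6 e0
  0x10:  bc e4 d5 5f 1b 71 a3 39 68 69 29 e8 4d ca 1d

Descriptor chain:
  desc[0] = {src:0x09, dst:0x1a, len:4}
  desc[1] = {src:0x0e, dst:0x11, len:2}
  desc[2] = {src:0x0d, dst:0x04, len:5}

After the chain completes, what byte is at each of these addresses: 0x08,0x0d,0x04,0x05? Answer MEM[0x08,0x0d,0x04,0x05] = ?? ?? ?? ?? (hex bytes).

MEM[0x08,0x0d,0x04,0x05] = e6 f6 f6 e6

#0 dst[0x1a+4] := {0x73,0xc4,0x67,0x0f}
#1 dst[0x11+2] := {0xe6,0xe0}
#2 dst[0x04+5] := {0xf6,0xe6,0xe0,0xbc,0xe6}
query mem[0x08]=0xe6, mem[0x0d]=0xf6, mem[0x04]=0xf6, mem[0x05]=0xe6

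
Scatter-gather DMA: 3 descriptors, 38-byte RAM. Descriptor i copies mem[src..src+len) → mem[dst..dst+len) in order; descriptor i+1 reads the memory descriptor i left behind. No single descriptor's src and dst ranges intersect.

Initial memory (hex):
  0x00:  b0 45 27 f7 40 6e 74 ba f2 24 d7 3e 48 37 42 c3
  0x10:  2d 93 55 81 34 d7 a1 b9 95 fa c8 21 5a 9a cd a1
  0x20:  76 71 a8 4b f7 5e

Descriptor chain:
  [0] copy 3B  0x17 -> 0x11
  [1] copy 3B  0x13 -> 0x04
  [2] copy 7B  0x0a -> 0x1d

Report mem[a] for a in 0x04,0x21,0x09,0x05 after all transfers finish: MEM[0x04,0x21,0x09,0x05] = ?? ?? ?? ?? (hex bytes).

MEM[0x04,0x21,0x09,0x05] = fa 42 24 34

#0 dst[0x11+3] := {0xb9,0x95,0xfa}
#1 dst[0x04+3] := {0xfa,0x34,0xd7}
#2 dst[0x1d+7] := {0xd7,0x3e,0x48,0x37,0x42,0xc3,0x2d}
query mem[0x04]=0xfa, mem[0x21]=0x42, mem[0x09]=0x24, mem[0x05]=0x34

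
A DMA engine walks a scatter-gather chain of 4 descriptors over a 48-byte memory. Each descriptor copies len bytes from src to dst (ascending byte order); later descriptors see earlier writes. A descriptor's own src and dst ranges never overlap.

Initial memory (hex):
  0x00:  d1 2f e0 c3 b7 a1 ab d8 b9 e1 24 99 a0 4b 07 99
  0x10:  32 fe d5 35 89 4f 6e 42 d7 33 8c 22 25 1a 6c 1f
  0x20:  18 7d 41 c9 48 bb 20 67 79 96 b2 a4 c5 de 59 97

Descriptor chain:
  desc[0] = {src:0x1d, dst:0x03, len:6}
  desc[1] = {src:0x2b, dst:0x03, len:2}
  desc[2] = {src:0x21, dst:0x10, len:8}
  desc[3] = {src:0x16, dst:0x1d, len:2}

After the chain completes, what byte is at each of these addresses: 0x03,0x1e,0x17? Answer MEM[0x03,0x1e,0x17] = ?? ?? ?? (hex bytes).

D0: mem[0x03..0x08] <- [1a 6c 1f 18 7d 41]
D1: mem[0x03..0x04] <- [a4 c5]
D2: mem[0x10..0x17] <- [7d 41 c9 48 bb 20 67 79]
D3: mem[0x1d..0x1e] <- [67 79]
query mem[0x03]=0xa4, mem[0x1e]=0x79, mem[0x17]=0x79

MEM[0x03,0x1e,0x17] = a4 79 79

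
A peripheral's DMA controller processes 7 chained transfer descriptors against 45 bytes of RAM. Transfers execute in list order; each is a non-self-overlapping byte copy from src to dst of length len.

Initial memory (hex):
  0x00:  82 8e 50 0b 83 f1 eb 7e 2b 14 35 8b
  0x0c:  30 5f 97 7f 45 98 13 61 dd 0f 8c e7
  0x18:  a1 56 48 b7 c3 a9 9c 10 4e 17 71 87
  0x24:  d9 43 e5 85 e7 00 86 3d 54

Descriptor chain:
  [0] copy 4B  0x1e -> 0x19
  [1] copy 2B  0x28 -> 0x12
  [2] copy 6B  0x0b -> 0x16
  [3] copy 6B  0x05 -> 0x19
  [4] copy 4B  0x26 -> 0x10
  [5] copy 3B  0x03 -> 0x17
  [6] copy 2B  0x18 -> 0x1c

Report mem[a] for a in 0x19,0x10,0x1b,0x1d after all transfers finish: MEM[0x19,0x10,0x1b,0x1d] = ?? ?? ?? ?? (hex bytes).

D0: mem[0x19..0x1c] <- [9c 10 4e 17]
D1: mem[0x12..0x13] <- [e7 00]
D2: mem[0x16..0x1b] <- [8b 30 5f 97 7f 45]
D3: mem[0x19..0x1e] <- [f1 eb 7e 2b 14 35]
D4: mem[0x10..0x13] <- [e5 85 e7 00]
D5: mem[0x17..0x19] <- [0b 83 f1]
D6: mem[0x1c..0x1d] <- [83 f1]
query mem[0x19]=0xf1, mem[0x10]=0xe5, mem[0x1b]=0x7e, mem[0x1d]=0xf1

MEM[0x19,0x10,0x1b,0x1d] = f1 e5 7e f1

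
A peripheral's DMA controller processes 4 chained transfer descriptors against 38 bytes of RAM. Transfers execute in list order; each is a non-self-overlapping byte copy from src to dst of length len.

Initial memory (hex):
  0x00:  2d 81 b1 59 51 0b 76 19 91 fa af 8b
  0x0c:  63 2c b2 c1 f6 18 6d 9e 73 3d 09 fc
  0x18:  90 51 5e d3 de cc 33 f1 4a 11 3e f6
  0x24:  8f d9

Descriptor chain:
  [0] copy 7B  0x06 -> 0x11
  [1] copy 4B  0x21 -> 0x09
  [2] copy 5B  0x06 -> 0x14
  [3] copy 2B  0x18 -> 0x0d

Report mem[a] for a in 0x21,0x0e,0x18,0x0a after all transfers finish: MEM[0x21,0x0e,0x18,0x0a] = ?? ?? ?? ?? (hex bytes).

MEM[0x21,0x0e,0x18,0x0a] = 11 51 3e 3e

  after D0: wrote 7B at 0x11 = 761991faaf8b63
  after D1: wrote 4B at 0x09 = 113ef68f
  after D2: wrote 5B at 0x14 = 761991113e
  after D3: wrote 2B at 0x0d = 3e51
query mem[0x21]=0x11, mem[0x0e]=0x51, mem[0x18]=0x3e, mem[0x0a]=0x3e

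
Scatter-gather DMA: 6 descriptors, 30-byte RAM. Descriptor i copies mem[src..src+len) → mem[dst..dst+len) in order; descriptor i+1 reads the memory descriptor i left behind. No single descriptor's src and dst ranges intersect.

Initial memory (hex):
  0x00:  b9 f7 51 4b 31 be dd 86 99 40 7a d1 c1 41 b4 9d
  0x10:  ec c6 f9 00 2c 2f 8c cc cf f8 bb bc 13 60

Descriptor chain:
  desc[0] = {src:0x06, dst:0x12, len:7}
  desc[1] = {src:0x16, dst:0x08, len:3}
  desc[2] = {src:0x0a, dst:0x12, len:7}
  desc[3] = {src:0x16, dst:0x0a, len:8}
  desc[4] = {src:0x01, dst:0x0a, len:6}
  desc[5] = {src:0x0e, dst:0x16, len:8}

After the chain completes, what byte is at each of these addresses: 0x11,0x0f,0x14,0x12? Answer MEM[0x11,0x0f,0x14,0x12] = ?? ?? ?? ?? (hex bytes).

[0] 0x06->0x12 len=7 : dd 86 99 40 7a d1 c1
[1] 0x16->0x08 len=3 : 7a d1 c1
[2] 0x0a->0x12 len=7 : c1 d1 c1 41 b4 9d ec
[3] 0x16->0x0a len=8 : b4 9d ec f8 bb bc 13 60
[4] 0x01->0x0a len=6 : f7 51 4b 31 be dd
[5] 0x0e->0x16 len=8 : be dd 13 60 c1 d1 c1 41
query mem[0x11]=0x60, mem[0x0f]=0xdd, mem[0x14]=0xc1, mem[0x12]=0xc1

MEM[0x11,0x0f,0x14,0x12] = 60 dd c1 c1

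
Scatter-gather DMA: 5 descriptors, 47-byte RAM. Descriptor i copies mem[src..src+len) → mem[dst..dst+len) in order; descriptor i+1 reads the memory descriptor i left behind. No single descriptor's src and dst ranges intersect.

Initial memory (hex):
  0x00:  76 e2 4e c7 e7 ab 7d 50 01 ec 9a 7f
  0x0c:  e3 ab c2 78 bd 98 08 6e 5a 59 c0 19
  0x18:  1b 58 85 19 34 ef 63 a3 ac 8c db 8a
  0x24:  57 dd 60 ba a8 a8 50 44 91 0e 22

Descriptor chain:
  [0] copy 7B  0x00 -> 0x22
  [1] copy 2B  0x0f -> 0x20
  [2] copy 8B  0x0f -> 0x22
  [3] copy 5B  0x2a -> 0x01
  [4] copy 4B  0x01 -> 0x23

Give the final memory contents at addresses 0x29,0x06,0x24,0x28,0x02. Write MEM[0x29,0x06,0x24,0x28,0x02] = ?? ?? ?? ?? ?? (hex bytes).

#0 dst[0x22+7] := {0x76,0xe2,0x4e,0xc7,0xe7,0xab,0x7d}
#1 dst[0x20+2] := {0x78,0xbd}
#2 dst[0x22+8] := {0x78,0xbd,0x98,0x08,0x6e,0x5a,0x59,0xc0}
#3 dst[0x01+5] := {0x50,0x44,0x91,0x0e,0x22}
#4 dst[0x23+4] := {0x50,0x44,0x91,0x0e}
query mem[0x29]=0xc0, mem[0x06]=0x7d, mem[0x24]=0x44, mem[0x28]=0x59, mem[0x02]=0x44

MEM[0x29,0x06,0x24,0x28,0x02] = c0 7d 44 59 44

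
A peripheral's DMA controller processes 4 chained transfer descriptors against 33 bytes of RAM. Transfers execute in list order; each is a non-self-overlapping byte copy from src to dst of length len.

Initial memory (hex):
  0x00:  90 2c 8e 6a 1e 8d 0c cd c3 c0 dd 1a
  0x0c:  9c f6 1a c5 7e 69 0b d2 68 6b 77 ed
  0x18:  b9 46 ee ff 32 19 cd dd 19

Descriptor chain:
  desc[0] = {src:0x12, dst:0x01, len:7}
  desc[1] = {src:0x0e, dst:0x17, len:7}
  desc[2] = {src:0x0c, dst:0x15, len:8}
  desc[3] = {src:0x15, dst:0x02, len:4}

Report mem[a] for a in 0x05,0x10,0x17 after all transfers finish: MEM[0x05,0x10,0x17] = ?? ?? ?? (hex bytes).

MEM[0x05,0x10,0x17] = c5 7e 1a

#0 dst[0x01+7] := {0x0b,0xd2,0x68,0x6b,0x77,0xed,0xb9}
#1 dst[0x17+7] := {0x1a,0xc5,0x7e,0x69,0x0b,0xd2,0x68}
#2 dst[0x15+8] := {0x9c,0xf6,0x1a,0xc5,0x7e,0x69,0x0b,0xd2}
#3 dst[0x02+4] := {0x9c,0xf6,0x1a,0xc5}
query mem[0x05]=0xc5, mem[0x10]=0x7e, mem[0x17]=0x1a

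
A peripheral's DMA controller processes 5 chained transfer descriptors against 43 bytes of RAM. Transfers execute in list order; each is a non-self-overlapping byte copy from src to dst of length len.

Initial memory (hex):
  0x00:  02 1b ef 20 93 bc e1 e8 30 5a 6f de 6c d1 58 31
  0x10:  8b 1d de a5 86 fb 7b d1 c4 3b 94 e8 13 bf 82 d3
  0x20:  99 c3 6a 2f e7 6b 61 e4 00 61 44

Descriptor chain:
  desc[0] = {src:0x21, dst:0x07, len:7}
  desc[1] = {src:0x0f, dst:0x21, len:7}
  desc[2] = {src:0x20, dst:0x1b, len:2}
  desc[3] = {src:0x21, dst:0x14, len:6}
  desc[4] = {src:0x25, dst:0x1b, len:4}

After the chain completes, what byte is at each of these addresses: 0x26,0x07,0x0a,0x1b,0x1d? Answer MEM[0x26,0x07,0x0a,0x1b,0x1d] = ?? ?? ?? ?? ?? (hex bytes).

[0] 0x21->0x07 len=7 : c3 6a 2f e7 6b 61 e4
[1] 0x0f->0x21 len=7 : 31 8b 1d de a5 86 fb
[2] 0x20->0x1b len=2 : 99 31
[3] 0x21->0x14 len=6 : 31 8b 1d de a5 86
[4] 0x25->0x1b len=4 : a5 86 fb 00
query mem[0x26]=0x86, mem[0x07]=0xc3, mem[0x0a]=0xe7, mem[0x1b]=0xa5, mem[0x1d]=0xfb

MEM[0x26,0x07,0x0a,0x1b,0x1d] = 86 c3 e7 a5 fb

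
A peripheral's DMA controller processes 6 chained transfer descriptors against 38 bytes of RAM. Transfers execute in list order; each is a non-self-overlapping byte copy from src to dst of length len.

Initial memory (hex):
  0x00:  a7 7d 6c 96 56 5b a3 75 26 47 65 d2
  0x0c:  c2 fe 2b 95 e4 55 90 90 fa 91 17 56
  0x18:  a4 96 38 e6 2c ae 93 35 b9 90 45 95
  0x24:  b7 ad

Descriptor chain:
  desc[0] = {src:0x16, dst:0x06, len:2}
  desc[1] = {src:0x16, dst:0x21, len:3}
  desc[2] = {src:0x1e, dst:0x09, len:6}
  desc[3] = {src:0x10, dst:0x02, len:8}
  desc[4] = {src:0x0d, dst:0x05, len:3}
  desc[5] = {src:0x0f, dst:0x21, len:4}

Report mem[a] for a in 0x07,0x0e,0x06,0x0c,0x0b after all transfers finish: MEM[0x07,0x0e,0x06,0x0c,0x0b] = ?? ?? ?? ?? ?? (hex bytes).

  after D0: wrote 2B at 0x06 = 1756
  after D1: wrote 3B at 0x21 = 1756a4
  after D2: wrote 6B at 0x09 = 9335b91756a4
  after D3: wrote 8B at 0x02 = e4559090fa911756
  after D4: wrote 3B at 0x05 = 56a495
  after D5: wrote 4B at 0x21 = 95e45590
query mem[0x07]=0x95, mem[0x0e]=0xa4, mem[0x06]=0xa4, mem[0x0c]=0x17, mem[0x0b]=0xb9

MEM[0x07,0x0e,0x06,0x0c,0x0b] = 95 a4 a4 17 b9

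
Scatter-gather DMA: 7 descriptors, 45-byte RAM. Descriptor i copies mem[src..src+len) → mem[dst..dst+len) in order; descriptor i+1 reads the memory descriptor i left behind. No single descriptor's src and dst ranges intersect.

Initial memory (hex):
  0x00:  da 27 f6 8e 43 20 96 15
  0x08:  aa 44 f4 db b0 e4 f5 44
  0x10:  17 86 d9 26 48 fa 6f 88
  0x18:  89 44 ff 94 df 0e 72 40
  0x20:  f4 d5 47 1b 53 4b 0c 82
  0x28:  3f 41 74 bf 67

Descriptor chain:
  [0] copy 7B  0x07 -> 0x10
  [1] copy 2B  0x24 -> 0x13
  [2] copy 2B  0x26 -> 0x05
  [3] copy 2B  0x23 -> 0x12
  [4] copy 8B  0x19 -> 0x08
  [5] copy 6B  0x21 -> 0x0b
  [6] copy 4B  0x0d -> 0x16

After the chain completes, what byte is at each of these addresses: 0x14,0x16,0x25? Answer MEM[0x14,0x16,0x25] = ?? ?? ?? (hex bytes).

  after D0: wrote 7B at 0x10 = 15aa44f4dbb0e4
  after D1: wrote 2B at 0x13 = 534b
  after D2: wrote 2B at 0x05 = 0c82
  after D3: wrote 2B at 0x12 = 1b53
  after D4: wrote 8B at 0x08 = 44ff94df0e7240f4
  after D5: wrote 6B at 0x0b = d5471b534b0c
  after D6: wrote 4B at 0x16 = 1b534b0c
query mem[0x14]=0x4b, mem[0x16]=0x1b, mem[0x25]=0x4b

MEM[0x14,0x16,0x25] = 4b 1b 4b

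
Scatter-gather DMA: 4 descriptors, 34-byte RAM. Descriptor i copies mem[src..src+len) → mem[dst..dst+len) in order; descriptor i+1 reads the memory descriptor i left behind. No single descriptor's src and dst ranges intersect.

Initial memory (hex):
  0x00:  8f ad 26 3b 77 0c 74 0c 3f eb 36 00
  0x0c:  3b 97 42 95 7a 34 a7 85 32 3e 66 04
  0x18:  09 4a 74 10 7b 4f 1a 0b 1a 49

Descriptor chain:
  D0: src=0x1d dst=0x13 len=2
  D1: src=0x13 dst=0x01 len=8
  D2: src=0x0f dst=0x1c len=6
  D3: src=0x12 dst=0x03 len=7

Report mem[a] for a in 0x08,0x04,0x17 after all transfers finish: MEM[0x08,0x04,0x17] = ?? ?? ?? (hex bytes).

[0] 0x1d->0x13 len=2 : 4f 1a
[1] 0x13->0x01 len=8 : 4f 1a 3e 66 04 09 4a 74
[2] 0x0f->0x1c len=6 : 95 7a 34 a7 4f 1a
[3] 0x12->0x03 len=7 : a7 4f 1a 3e 66 04 09
query mem[0x08]=0x04, mem[0x04]=0x4f, mem[0x17]=0x04

MEM[0x08,0x04,0x17] = 04 4f 04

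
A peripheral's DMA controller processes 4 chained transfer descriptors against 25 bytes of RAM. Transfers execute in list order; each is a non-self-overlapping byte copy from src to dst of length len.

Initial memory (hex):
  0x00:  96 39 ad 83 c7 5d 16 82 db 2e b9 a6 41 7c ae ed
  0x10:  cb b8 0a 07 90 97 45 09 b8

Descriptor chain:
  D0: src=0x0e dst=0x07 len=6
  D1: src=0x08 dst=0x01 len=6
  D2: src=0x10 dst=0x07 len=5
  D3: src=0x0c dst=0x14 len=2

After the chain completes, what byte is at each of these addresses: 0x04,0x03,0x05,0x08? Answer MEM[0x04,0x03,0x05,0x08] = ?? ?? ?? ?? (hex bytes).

MEM[0x04,0x03,0x05,0x08] = 0a b8 07 b8

  after D0: wrote 6B at 0x07 = aeedcbb80a07
  after D1: wrote 6B at 0x01 = edcbb80a077c
  after D2: wrote 5B at 0x07 = cbb80a0790
  after D3: wrote 2B at 0x14 = 077c
query mem[0x04]=0x0a, mem[0x03]=0xb8, mem[0x05]=0x07, mem[0x08]=0xb8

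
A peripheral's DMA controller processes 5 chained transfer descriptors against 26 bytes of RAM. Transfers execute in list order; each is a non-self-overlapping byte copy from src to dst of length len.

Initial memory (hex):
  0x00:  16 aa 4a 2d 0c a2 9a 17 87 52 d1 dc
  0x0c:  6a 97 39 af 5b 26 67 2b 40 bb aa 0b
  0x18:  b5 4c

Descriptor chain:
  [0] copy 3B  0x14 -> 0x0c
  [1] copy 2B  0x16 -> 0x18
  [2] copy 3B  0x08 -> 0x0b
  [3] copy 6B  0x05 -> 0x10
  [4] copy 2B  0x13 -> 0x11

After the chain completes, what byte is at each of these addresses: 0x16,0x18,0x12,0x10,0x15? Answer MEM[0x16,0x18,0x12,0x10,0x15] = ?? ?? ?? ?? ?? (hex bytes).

MEM[0x16,0x18,0x12,0x10,0x15] = aa aa 52 a2 d1

  after D0: wrote 3B at 0x0c = 40bbaa
  after D1: wrote 2B at 0x18 = aa0b
  after D2: wrote 3B at 0x0b = 8752d1
  after D3: wrote 6B at 0x10 = a29a178752d1
  after D4: wrote 2B at 0x11 = 8752
query mem[0x16]=0xaa, mem[0x18]=0xaa, mem[0x12]=0x52, mem[0x10]=0xa2, mem[0x15]=0xd1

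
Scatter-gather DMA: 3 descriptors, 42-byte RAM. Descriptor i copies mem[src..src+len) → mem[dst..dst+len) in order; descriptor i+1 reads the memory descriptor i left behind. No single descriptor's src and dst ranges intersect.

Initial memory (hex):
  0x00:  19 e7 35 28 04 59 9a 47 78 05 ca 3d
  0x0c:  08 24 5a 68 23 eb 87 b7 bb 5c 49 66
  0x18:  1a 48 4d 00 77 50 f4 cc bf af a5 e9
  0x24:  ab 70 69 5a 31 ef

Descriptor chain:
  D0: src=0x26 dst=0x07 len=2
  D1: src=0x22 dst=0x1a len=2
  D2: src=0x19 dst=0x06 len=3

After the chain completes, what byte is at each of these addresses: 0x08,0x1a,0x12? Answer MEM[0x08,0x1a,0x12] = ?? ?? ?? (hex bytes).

MEM[0x08,0x1a,0x12] = e9 a5 87

#0 dst[0x07+2] := {0x69,0x5a}
#1 dst[0x1a+2] := {0xa5,0xe9}
#2 dst[0x06+3] := {0x48,0xa5,0xe9}
query mem[0x08]=0xe9, mem[0x1a]=0xa5, mem[0x12]=0x87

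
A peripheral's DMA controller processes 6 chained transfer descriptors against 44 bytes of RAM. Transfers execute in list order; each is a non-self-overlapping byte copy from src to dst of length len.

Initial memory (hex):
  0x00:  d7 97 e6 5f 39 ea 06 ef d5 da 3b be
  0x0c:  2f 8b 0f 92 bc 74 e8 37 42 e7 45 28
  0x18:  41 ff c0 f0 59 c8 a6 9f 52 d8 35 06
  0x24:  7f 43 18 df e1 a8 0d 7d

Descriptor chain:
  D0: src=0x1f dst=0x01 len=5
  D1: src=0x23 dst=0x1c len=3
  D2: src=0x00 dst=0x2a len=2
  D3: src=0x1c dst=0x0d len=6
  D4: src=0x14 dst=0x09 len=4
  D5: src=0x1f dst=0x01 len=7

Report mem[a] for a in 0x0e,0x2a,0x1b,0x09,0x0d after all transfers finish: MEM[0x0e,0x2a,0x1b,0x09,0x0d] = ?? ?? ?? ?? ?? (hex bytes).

MEM[0x0e,0x2a,0x1b,0x09,0x0d] = 7f d7 f0 42 06

#0 dst[0x01+5] := {0x9f,0x52,0xd8,0x35,0x06}
#1 dst[0x1c+3] := {0x06,0x7f,0x43}
#2 dst[0x2a+2] := {0xd7,0x9f}
#3 dst[0x0d+6] := {0x06,0x7f,0x43,0x9f,0x52,0xd8}
#4 dst[0x09+4] := {0x42,0xe7,0x45,0x28}
#5 dst[0x01+7] := {0x9f,0x52,0xd8,0x35,0x06,0x7f,0x43}
query mem[0x0e]=0x7f, mem[0x2a]=0xd7, mem[0x1b]=0xf0, mem[0x09]=0x42, mem[0x0d]=0x06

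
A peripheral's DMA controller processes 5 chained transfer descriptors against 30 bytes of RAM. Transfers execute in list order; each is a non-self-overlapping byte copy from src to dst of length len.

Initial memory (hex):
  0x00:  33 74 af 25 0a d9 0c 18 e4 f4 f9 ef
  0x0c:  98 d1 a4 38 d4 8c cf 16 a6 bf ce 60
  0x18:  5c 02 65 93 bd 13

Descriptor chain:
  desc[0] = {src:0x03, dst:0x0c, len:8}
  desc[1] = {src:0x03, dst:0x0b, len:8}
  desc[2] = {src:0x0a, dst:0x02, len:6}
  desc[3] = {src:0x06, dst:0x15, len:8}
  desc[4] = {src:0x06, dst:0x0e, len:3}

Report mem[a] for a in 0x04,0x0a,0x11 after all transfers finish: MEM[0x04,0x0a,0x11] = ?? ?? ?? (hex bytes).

MEM[0x04,0x0a,0x11] = 0a f9 f4

D0: mem[0x0c..0x13] <- [25 0a d9 0c 18 e4 f4 f9]
D1: mem[0x0b..0x12] <- [25 0a d9 0c 18 e4 f4 f9]
D2: mem[0x02..0x07] <- [f9 25 0a d9 0c 18]
D3: mem[0x15..0x1c] <- [0c 18 e4 f4 f9 25 0a d9]
D4: mem[0x0e..0x10] <- [0c 18 e4]
query mem[0x04]=0x0a, mem[0x0a]=0xf9, mem[0x11]=0xf4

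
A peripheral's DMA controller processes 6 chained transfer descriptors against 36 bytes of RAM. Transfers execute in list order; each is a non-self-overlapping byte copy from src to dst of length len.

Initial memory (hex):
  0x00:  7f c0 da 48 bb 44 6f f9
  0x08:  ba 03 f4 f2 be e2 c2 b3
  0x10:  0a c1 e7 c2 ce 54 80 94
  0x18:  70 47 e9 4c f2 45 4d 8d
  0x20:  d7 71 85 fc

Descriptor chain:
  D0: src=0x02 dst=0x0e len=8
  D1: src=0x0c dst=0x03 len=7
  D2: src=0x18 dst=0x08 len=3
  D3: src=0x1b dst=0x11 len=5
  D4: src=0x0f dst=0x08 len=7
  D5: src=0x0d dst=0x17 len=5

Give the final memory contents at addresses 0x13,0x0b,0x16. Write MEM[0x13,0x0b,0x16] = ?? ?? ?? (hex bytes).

#0 dst[0x0e+8] := {0xda,0x48,0xbb,0x44,0x6f,0xf9,0xba,0x03}
#1 dst[0x03+7] := {0xbe,0xe2,0xda,0x48,0xbb,0x44,0x6f}
#2 dst[0x08+3] := {0x70,0x47,0xe9}
#3 dst[0x11+5] := {0x4c,0xf2,0x45,0x4d,0x8d}
#4 dst[0x08+7] := {0x48,0xbb,0x4c,0xf2,0x45,0x4d,0x8d}
#5 dst[0x17+5] := {0x4d,0x8d,0x48,0xbb,0x4c}
query mem[0x13]=0x45, mem[0x0b]=0xf2, mem[0x16]=0x80

MEM[0x13,0x0b,0x16] = 45 f2 80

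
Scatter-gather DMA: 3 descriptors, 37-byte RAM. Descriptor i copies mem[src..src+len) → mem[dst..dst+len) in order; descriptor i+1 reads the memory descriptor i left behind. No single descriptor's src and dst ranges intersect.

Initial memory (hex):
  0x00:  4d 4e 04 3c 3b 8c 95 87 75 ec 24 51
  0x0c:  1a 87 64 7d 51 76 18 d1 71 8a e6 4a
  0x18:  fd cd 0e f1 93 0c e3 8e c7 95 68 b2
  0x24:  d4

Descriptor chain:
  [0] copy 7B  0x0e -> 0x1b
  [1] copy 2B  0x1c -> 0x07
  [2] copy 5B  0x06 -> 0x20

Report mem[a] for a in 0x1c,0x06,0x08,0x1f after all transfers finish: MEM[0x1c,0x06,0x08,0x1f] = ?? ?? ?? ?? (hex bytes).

[0] 0x0e->0x1b len=7 : 64 7d 51 76 18 d1 71
[1] 0x1c->0x07 len=2 : 7d 51
[2] 0x06->0x20 len=5 : 95 7d 51 ec 24
query mem[0x1c]=0x7d, mem[0x06]=0x95, mem[0x08]=0x51, mem[0x1f]=0x18

MEM[0x1c,0x06,0x08,0x1f] = 7d 95 51 18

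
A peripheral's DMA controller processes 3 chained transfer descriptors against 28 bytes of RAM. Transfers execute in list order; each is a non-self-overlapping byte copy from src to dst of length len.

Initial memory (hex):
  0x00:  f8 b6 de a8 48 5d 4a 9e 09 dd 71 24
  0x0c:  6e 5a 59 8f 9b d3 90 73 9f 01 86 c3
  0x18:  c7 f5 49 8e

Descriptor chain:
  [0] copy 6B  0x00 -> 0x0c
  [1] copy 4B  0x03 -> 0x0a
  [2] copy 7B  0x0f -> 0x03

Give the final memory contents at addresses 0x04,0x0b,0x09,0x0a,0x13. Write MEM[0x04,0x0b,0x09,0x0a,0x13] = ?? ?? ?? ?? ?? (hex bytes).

MEM[0x04,0x0b,0x09,0x0a,0x13] = 48 48 01 a8 73

#0 dst[0x0c+6] := {0xf8,0xb6,0xde,0xa8,0x48,0x5d}
#1 dst[0x0a+4] := {0xa8,0x48,0x5d,0x4a}
#2 dst[0x03+7] := {0xa8,0x48,0x5d,0x90,0x73,0x9f,0x01}
query mem[0x04]=0x48, mem[0x0b]=0x48, mem[0x09]=0x01, mem[0x0a]=0xa8, mem[0x13]=0x73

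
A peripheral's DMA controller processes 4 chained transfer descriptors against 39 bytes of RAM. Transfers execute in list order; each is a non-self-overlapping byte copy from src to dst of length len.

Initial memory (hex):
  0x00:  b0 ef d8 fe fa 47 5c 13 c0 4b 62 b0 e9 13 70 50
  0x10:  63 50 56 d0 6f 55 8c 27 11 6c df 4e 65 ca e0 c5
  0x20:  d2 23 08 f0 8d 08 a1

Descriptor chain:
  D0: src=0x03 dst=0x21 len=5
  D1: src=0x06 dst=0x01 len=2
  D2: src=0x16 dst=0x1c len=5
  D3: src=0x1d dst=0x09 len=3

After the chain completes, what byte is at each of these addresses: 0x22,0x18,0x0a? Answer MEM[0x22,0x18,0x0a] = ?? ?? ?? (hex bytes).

MEM[0x22,0x18,0x0a] = fa 11 11

#0 dst[0x21+5] := {0xfe,0xfa,0x47,0x5c,0x13}
#1 dst[0x01+2] := {0x5c,0x13}
#2 dst[0x1c+5] := {0x8c,0x27,0x11,0x6c,0xdf}
#3 dst[0x09+3] := {0x27,0x11,0x6c}
query mem[0x22]=0xfa, mem[0x18]=0x11, mem[0x0a]=0x11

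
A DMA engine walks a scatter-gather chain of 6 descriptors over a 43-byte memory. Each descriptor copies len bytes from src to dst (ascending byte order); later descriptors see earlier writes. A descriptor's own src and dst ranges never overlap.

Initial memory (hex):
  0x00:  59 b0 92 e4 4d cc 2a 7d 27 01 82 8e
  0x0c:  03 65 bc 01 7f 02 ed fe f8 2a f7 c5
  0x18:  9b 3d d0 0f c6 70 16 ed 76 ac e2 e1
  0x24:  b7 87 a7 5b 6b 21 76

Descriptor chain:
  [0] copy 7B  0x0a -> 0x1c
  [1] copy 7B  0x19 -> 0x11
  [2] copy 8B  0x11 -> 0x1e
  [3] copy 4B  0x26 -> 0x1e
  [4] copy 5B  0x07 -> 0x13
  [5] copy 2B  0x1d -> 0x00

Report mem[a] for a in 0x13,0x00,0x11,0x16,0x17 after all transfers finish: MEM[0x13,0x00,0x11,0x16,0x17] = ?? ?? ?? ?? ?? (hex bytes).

MEM[0x13,0x00,0x11,0x16,0x17] = 7d 8e 3d 82 8e

[0] 0x0a->0x1c len=7 : 82 8e 03 65 bc 01 7f
[1] 0x19->0x11 len=7 : 3d d0 0f 82 8e 03 65
[2] 0x11->0x1e len=8 : 3d d0 0f 82 8e 03 65 9b
[3] 0x26->0x1e len=4 : a7 5b 6b 21
[4] 0x07->0x13 len=5 : 7d 27 01 82 8e
[5] 0x1d->0x00 len=2 : 8e a7
query mem[0x13]=0x7d, mem[0x00]=0x8e, mem[0x11]=0x3d, mem[0x16]=0x82, mem[0x17]=0x8e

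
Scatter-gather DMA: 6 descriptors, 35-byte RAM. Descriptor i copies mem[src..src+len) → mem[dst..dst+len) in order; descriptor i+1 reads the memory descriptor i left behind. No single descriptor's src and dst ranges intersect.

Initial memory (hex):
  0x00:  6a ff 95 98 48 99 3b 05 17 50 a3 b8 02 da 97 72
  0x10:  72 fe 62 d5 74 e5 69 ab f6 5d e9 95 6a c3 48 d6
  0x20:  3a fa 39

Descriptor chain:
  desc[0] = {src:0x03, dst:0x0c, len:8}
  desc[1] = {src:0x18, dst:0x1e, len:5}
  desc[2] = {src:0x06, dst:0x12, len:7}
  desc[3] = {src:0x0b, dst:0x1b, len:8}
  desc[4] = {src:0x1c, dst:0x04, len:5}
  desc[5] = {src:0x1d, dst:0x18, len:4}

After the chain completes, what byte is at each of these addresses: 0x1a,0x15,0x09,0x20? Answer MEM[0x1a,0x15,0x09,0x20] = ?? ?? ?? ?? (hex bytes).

MEM[0x1a,0x15,0x09,0x20] = 3b 50 50 05

D0: mem[0x0c..0x13] <- [98 48 99 3b 05 17 50 a3]
D1: mem[0x1e..0x22] <- [f6 5d e9 95 6a]
D2: mem[0x12..0x18] <- [3b 05 17 50 a3 b8 98]
D3: mem[0x1b..0x22] <- [b8 98 48 99 3b 05 17 3b]
D4: mem[0x04..0x08] <- [98 48 99 3b 05]
D5: mem[0x18..0x1b] <- [48 99 3b 05]
query mem[0x1a]=0x3b, mem[0x15]=0x50, mem[0x09]=0x50, mem[0x20]=0x05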